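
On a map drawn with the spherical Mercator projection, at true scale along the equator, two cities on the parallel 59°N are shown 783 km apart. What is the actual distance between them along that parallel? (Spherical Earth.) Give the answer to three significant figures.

403 km

Mercator is conformal, so the point scale is isotropic: h = k = sec φ = 1/cos φ.
Along the parallel at 59°, map distances are exaggerated by k = sec 59° = 1.942.
True distance = 783 / 1.942 = 783 × cos 59° ≈ 403 km.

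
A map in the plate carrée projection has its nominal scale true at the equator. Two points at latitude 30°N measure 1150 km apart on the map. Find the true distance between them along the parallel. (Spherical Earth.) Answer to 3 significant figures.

996 km

For the equirectangular projection with φ₀ = 0 (plate carrée), h = 1 along meridians and k = sec φ along parallels.
Along the parallel at 30°, map distances are exaggerated by k = sec 30° = 1.155.
True distance = 1150 / 1.155 = 1150 × cos 30° ≈ 996 km.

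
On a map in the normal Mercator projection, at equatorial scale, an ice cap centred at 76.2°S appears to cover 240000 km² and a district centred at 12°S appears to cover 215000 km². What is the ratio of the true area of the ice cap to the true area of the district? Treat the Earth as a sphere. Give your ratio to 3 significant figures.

0.0664

Since Mercator area scale is 1/cos²φ, the true area equals the apparent area multiplied by cos²φ.
True area of ice cap: 240000 × cos²(76.2°) = 240000 × 0.05690 = 13660 km².
True area of district: 215000 × cos²(12°) = 215000 × 0.9568 = 205700 km².
Ratio = 13660 / 205700 ≈ 0.0664.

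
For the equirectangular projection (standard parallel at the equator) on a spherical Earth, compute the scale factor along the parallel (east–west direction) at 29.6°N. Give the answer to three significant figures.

1.15

In the plate carrée (x = Rλ, y = Rφ), meridians are true-scale (h = 1) and parallels are stretched by k = sec φ.
k = 1/cos 29.6° = 1/0.8695 = 1.150.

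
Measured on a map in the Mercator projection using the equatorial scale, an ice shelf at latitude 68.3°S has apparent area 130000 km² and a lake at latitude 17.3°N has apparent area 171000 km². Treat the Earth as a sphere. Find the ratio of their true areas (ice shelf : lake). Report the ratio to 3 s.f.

On Mercator the areal scale is sec²φ, so true area = apparent × cos²φ.
True area of ice shelf: 130000 × cos²(68.3°) = 130000 × 0.1367 = 17770 km².
True area of lake: 171000 × cos²(17.3°) = 171000 × 0.9116 = 155900 km².
Ratio = 17770 / 155900 ≈ 0.114.

0.114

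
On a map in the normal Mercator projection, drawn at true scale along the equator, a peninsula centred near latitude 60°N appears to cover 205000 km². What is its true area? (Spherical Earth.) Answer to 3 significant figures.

51300 km²

Mercator is conformal, so the point scale is isotropic: h = k = sec φ = 1/cos φ.
Areal scale = k² = sec²φ = 1/cos²(60°) = 1/0.5000² = 4.000.
True area = apparent / (areal scale) = 205000 / 4.000 ≈ 51300 km².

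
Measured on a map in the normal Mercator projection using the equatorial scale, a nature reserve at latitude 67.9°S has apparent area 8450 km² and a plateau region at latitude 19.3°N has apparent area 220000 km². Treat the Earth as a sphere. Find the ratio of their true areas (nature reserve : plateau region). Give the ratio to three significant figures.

Since Mercator area scale is 1/cos²φ, the true area equals the apparent area multiplied by cos²φ.
True area of nature reserve: 8450 × cos²(67.9°) = 8450 × 0.1415 = 1196 km².
True area of plateau region: 220000 × cos²(19.3°) = 220000 × 0.8908 = 196000 km².
Ratio = 1196 / 196000 ≈ 0.00610.

0.00610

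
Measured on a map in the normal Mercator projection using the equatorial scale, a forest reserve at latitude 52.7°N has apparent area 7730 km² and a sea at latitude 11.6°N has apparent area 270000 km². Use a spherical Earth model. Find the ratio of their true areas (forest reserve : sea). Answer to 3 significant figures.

0.0110

Mercator's areal exaggeration is sec²φ; hence true area = (apparent area) · cos²φ.
True area of forest reserve: 7730 × cos²(52.7°) = 7730 × 0.3672 = 2839 km².
True area of sea: 270000 × cos²(11.6°) = 270000 × 0.9596 = 259100 km².
Ratio = 2839 / 259100 ≈ 0.0110.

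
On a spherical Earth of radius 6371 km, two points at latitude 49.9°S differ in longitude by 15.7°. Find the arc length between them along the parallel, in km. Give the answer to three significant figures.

1120 km

Arc length along a parallel = R cos φ · Δλ (with Δλ in radians).
= 6371 × cos 49.9° × (15.7° × π/180) = 6371 × 0.6441 × 0.2740 ≈ 1120 km.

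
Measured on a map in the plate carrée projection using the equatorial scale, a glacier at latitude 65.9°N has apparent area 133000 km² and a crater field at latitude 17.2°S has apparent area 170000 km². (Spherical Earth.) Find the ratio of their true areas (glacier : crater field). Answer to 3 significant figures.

Plate carrée has h = 1 and k = sec φ, giving areal scale sec φ; true area = (apparent area) · cos φ.
True area of glacier: 133000 × cos(65.9°) = 133000 × 0.4083 = 54310 km².
True area of crater field: 170000 × cos(17.2°) = 170000 × 0.9553 = 162400 km².
Ratio = 54310 / 162400 ≈ 0.334.

0.334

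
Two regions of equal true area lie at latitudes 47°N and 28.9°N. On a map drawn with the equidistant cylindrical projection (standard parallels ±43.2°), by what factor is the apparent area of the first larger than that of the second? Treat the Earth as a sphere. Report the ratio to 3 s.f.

With standard parallel φ₀ = 43.2°, the equirectangular projection gives x = Rλ cos φ₀, y = Rφ, so h = 1 and k = cos 43.2° / cos φ.
Areal scale at 47°: h·k = 1.000 × 1.069 = 1.069.
Areal scale at 28.9°: h·k = 1.000 × 0.8327 = 0.8327.
Ratio = 1.069/0.8327 ≈ 1.28.

1.28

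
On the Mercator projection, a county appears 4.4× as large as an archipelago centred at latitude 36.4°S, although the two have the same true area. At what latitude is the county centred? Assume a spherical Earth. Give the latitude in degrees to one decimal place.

67.4°

Mercator areal scale is sec²φ, so apparent-area ratio = sec²φ₁ / sec²φ₂ = cos²φ₂ / cos²φ₁.
cos²φ₂ / cos²φ₁ = 4.4  ⇒  cos φ₁ = cos 36.4° / √4.4 = 0.8049/2.098 = 0.3837.
φ₁ = arccos(0.3837) ≈ 67.4°.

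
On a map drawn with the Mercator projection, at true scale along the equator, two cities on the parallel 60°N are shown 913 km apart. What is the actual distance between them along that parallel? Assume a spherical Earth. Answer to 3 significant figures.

457 km

The Mercator projection is conformal; its linear scale factor is the same in every direction and equals sec φ = 1/cos φ.
Along the parallel at 60°, map distances are exaggerated by k = sec 60° = 2.000.
True distance = 913 / 2.000 = 913 × cos 60° ≈ 457 km.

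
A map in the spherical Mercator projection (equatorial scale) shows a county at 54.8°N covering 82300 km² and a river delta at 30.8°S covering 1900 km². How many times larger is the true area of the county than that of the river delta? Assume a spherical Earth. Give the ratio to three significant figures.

On Mercator the areal scale is sec²φ, so true area = apparent × cos²φ.
True area of county: 82300 × cos²(54.8°) = 82300 × 0.3323 = 27350 km².
True area of river delta: 1900 × cos²(30.8°) = 1900 × 0.7378 = 1402 km².
Ratio = 27350 / 1402 ≈ 19.5.

19.5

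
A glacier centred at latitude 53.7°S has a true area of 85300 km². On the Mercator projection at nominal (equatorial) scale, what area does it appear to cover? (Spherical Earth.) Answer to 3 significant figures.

The Mercator projection is conformal; its linear scale factor is the same in every direction and equals sec φ = 1/cos φ.
Areal scale = k² = sec²φ = 1/cos²(53.7°) = 1/0.5920² = 2.853.
Apparent area = 85300 × 2.853 ≈ 243000 km².

243000 km²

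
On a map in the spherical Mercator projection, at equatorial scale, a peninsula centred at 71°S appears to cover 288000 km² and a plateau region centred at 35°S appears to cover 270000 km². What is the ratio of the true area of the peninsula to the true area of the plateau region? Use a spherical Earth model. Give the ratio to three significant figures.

0.168

Since Mercator area scale is 1/cos²φ, the true area equals the apparent area multiplied by cos²φ.
True area of peninsula: 288000 × cos²(71°) = 288000 × 0.1060 = 30530 km².
True area of plateau region: 270000 × cos²(35°) = 270000 × 0.6710 = 181200 km².
Ratio = 30530 / 181200 ≈ 0.168.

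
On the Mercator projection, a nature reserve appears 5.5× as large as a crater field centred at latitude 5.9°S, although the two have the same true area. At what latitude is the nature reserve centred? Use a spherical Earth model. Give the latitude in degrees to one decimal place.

On Mercator, (apparent₁)/(apparent₂) = sec²φ₁ / sec²φ₂ when true areas are equal.
cos²φ₂ / cos²φ₁ = 5.5  ⇒  cos φ₁ = cos 5.9° / √5.5 = 0.9947/2.345 = 0.4241.
φ₁ = arccos(0.4241) ≈ 64.9°.

64.9°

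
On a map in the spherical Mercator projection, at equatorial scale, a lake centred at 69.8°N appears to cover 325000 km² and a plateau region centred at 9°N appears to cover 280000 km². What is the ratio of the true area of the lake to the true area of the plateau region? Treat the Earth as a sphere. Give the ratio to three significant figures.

On Mercator the areal scale is sec²φ, so true area = apparent × cos²φ.
True area of lake: 325000 × cos²(69.8°) = 325000 × 0.1192 = 38750 km².
True area of plateau region: 280000 × cos²(9°) = 280000 × 0.9755 = 273100 km².
Ratio = 38750 / 273100 ≈ 0.142.

0.142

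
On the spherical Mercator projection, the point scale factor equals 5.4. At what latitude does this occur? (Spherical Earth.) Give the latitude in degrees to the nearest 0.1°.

Mercator scale is k = sec φ = 1/cos φ.
1/cos φ = 5.4  ⇒  cos φ = 0.1852  ⇒  φ = arccos(0.1852) ≈ 79.3°.

79.3°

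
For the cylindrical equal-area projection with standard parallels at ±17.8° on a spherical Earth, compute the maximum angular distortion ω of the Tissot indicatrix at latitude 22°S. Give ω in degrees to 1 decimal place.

For cylindrical equal-area with standard parallel φ₀, h = cos φ / cos φ₀ and k = cos φ₀ / cos φ, so h·k = 1.
At 22°: h = 0.9738, k = 1.027; principal scales a = 1.027, b = 0.9738.
sin(ω/2) = (a − b)/(a + b) = 0.05310/2.001 = 0.02654, so ω = 2 arcsin(0.02654) ≈ 3.0°.

3.0°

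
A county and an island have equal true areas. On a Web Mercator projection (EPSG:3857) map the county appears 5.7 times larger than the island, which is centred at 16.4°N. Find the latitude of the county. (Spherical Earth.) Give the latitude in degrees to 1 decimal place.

On Mercator, (apparent₁)/(apparent₂) = sec²φ₁ / sec²φ₂ when true areas are equal.
cos²φ₂ / cos²φ₁ = 5.7  ⇒  cos φ₁ = cos 16.4° / √5.7 = 0.9593/2.387 = 0.4018.
φ₁ = arccos(0.4018) ≈ 66.3°.

66.3°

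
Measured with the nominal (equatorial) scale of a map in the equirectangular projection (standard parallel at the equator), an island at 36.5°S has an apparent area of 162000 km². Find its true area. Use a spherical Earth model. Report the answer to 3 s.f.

130000 km²

For the equirectangular projection with φ₀ = 0 (plate carrée), h = 1 along meridians and k = sec φ along parallels.
Areal scale = h·k = 1 × sec φ; at 36.5°, h = 1.000, k = 1.244, so h·k = 1.244.
True area = apparent / (areal scale) = 162000 / 1.244 ≈ 130000 km².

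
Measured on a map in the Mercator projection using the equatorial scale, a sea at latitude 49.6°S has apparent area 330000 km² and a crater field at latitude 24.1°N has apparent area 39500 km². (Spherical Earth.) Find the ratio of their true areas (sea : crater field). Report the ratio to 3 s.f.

Since Mercator area scale is 1/cos²φ, the true area equals the apparent area multiplied by cos²φ.
True area of sea: 330000 × cos²(49.6°) = 330000 × 0.4201 = 138600 km².
True area of crater field: 39500 × cos²(24.1°) = 39500 × 0.8333 = 32910 km².
Ratio = 138600 / 32910 ≈ 4.21.

4.21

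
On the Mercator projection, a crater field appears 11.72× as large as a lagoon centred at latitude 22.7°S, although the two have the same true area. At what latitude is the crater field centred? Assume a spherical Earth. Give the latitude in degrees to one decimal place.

For equal true areas on Mercator, apparent areas scale as sec²φ, so the ratio is cos²φ₂ / cos²φ₁.
cos²φ₂ / cos²φ₁ = 11.72  ⇒  cos φ₁ = cos 22.7° / √11.72 = 0.9225/3.423 = 0.2695.
φ₁ = arccos(0.2695) ≈ 74.4°.

74.4°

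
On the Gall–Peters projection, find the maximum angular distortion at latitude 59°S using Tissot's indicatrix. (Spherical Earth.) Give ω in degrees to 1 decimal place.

Gall–Peters is a cylindrical equal-area projection with standard parallels at ±45°. For cylindrical equal-area with standard parallel φ₀, h = cos φ / cos φ₀ and k = cos φ₀ / cos φ, so h·k = 1.
At 59°: h = 0.7284, k = 1.373; principal scales a = 1.373, b = 0.7284.
sin(ω/2) = (a − b)/(a + b) = 0.6445/2.101 = 0.3067, so ω = 2 arcsin(0.3067) ≈ 35.7°.

35.7°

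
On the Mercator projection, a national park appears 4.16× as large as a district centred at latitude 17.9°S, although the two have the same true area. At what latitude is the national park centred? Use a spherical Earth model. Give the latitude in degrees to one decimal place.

For equal true areas on Mercator, apparent areas scale as sec²φ, so the ratio is cos²φ₂ / cos²φ₁.
cos²φ₂ / cos²φ₁ = 4.16  ⇒  cos φ₁ = cos 17.9° / √4.16 = 0.9516/2.040 = 0.4666.
φ₁ = arccos(0.4666) ≈ 62.2°.

62.2°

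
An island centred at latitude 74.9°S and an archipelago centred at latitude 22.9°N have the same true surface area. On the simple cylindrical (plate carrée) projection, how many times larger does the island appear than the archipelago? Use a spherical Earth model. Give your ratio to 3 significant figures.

In the plate carrée (x = Rλ, y = Rφ), meridians are true-scale (h = 1) and parallels are stretched by k = sec φ.
Areal scale at 74.9°: h·k = 1.000 × 3.839 = 3.839.
Areal scale at 22.9°: h·k = 1.000 × 1.086 = 1.086.
Ratio = 3.839/1.086 ≈ 3.54.

3.54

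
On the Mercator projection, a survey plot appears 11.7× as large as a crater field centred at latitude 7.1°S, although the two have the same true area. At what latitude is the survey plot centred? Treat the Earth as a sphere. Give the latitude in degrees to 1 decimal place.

For equal true areas on Mercator, apparent areas scale as sec²φ, so the ratio is cos²φ₂ / cos²φ₁.
cos²φ₂ / cos²φ₁ = 11.7  ⇒  cos φ₁ = cos 7.1° / √11.7 = 0.9923/3.421 = 0.2901.
φ₁ = arccos(0.2901) ≈ 73.1°.

73.1°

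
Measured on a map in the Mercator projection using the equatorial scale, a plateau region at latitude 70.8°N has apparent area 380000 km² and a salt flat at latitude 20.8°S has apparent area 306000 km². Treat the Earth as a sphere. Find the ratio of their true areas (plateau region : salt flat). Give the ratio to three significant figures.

0.154

Since Mercator area scale is 1/cos²φ, the true area equals the apparent area multiplied by cos²φ.
True area of plateau region: 380000 × cos²(70.8°) = 380000 × 0.1082 = 41100 km².
True area of salt flat: 306000 × cos²(20.8°) = 306000 × 0.8739 = 267400 km².
Ratio = 41100 / 267400 ≈ 0.154.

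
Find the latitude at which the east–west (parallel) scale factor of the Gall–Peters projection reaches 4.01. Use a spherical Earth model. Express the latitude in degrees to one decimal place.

The Gall–Peters projection is cylindrical equal-area with φ₀ = 45°. A cylindrical equal-area projection with standard parallel φ₀ has meridian scale h = cos φ / cos φ₀ and parallel scale k = cos φ₀ / cos φ (so areas are preserved, h·k = 1).
k = cos φ₀ / cos φ = 4.01  ⇒  cos φ = cos 45° / 4.01 = 0.1763.
φ = arccos(0.1763) ≈ 79.8°.

79.8°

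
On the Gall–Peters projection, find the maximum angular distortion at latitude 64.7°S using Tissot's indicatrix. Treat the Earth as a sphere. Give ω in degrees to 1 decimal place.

Gall–Peters is a cylindrical equal-area projection with standard parallels at ±45°. Cylindrical equal-area (φ₀ = 45°): h = cos φ / cos 45° along meridians, k = cos 45° / cos φ along parallels; h·k = 1.
At 64.7°: h = 0.6044, k = 1.655; principal scales a = 1.655, b = 0.6044.
sin(ω/2) = (a − b)/(a + b) = 1.050/2.259 = 0.4649, so ω = 2 arcsin(0.4649) ≈ 55.4°.

55.4°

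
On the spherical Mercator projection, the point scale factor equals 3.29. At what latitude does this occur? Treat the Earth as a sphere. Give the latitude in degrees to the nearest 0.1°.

72.3°

Mercator scale is k = sec φ = 1/cos φ.
1/cos φ = 3.29  ⇒  cos φ = 0.3040  ⇒  φ = arccos(0.3040) ≈ 72.3°.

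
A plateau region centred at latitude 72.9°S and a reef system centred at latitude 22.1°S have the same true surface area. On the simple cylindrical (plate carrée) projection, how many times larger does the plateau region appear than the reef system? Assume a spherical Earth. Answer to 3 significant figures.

For the equirectangular projection with φ₀ = 0 (plate carrée), h = 1 along meridians and k = sec φ along parallels.
Areal scale at 72.9°: h·k = 1.000 × 3.401 = 3.401.
Areal scale at 22.1°: h·k = 1.000 × 1.079 = 1.079.
Ratio = 3.401/1.079 ≈ 3.15.

3.15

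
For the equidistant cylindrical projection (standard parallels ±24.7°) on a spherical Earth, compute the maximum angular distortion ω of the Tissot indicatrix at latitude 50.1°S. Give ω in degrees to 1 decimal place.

19.8°

The equidistant cylindrical projection with φ₀ = 24.7° has h = 1 (meridians true) and k = cos φ₀ / cos φ along parallels.
At 50.1°: h = 1.000, k = 1.416; principal scales a = 1.416, b = 1.000.
sin(ω/2) = (a − b)/(a + b) = 0.4163/2.416 = 0.1723, so ω = 2 arcsin(0.1723) ≈ 19.8°.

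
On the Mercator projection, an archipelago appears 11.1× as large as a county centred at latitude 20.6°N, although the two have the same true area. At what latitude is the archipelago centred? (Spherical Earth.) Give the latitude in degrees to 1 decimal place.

Mercator areal scale is sec²φ, so apparent-area ratio = sec²φ₁ / sec²φ₂ = cos²φ₂ / cos²φ₁.
cos²φ₂ / cos²φ₁ = 11.1  ⇒  cos φ₁ = cos 20.6° / √11.1 = 0.9361/3.332 = 0.2810.
φ₁ = arccos(0.2810) ≈ 73.7°.

73.7°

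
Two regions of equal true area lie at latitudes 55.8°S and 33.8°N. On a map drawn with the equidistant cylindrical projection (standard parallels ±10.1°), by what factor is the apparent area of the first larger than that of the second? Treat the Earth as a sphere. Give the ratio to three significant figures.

1.48

With standard parallel φ₀ = 10.1°, the equirectangular projection gives x = Rλ cos φ₀, y = Rφ, so h = 1 and k = cos 10.1° / cos φ.
Areal scale at 55.8°: h·k = 1.000 × 1.752 = 1.752.
Areal scale at 33.8°: h·k = 1.000 × 1.185 = 1.185.
Ratio = 1.752/1.185 ≈ 1.48.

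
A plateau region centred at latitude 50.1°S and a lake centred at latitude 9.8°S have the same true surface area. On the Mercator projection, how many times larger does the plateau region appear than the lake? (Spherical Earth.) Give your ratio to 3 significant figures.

2.36

On Mercator, area is exaggerated by sec²φ = 1/cos²φ.
At 50.1°: sec²(50.1°) = 1/0.6414² = 2.430.
At 9.8°: sec²(9.8°) = 1/0.9854² = 1.030.
Ratio = 2.430/1.030 = cos²(9.8°)/cos²(50.1°) ≈ 2.36.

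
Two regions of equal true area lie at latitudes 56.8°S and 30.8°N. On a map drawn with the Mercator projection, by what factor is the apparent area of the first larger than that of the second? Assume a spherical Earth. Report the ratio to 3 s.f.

2.46

Mercator is conformal with k = sec φ, so areal scale = k² = sec²φ.
At 56.8°: sec²(56.8°) = 1/0.5476² = 3.335.
At 30.8°: sec²(30.8°) = 1/0.8590² = 1.355.
Ratio = 3.335/1.355 = cos²(30.8°)/cos²(56.8°) ≈ 2.46.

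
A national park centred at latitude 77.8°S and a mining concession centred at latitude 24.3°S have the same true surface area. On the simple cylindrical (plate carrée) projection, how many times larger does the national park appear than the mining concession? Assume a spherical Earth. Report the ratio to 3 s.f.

4.31

For the equirectangular projection with φ₀ = 0 (plate carrée), h = 1 along meridians and k = sec φ along parallels.
Areal scale at 77.8°: h·k = 1.000 × 4.732 = 4.732.
Areal scale at 24.3°: h·k = 1.000 × 1.097 = 1.097.
Ratio = 4.732/1.097 ≈ 4.31.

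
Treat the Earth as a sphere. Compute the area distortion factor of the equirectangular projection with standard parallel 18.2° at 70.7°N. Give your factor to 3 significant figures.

With standard parallel φ₀ = 18.2°, the equirectangular projection gives x = Rλ cos φ₀, y = Rφ, so h = 1 and k = cos 18.2° / cos φ.
Areal scale = h·k = 1 × cos φ₀ / cos φ; at 70.7°, h = 1.000, k = 2.874, so h·k = 2.874.

2.87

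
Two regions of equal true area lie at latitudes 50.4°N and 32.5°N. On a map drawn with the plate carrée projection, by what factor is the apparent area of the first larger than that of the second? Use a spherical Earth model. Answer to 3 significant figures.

Plate carrée maps x = Rλ, y = Rφ. The meridian scale is h = 1 and the parallel scale is k = 1/cos φ = sec φ.
Areal scale at 50.4°: h·k = 1.000 × 1.569 = 1.569.
Areal scale at 32.5°: h·k = 1.000 × 1.186 = 1.186.
Ratio = 1.569/1.186 ≈ 1.32.

1.32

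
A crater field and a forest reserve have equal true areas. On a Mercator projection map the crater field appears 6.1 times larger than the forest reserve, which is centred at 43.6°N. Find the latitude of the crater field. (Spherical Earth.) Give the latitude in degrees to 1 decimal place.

For equal true areas on Mercator, apparent areas scale as sec²φ, so the ratio is cos²φ₂ / cos²φ₁.
cos²φ₂ / cos²φ₁ = 6.1  ⇒  cos φ₁ = cos 43.6° / √6.1 = 0.7242/2.470 = 0.2932.
φ₁ = arccos(0.2932) ≈ 72.9°.

72.9°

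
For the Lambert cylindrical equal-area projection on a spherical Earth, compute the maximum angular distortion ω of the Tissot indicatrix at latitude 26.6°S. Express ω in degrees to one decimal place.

The Lambert cylindrical equal-area projection is the cylindrical equal-area projection with its standard parallel at the equator (φ₀ = 0). A cylindrical equal-area projection with standard parallel φ₀ has meridian scale h = cos φ / cos φ₀ and parallel scale k = cos φ₀ / cos φ (so areas are preserved, h·k = 1).
At 26.6°: h = 0.8942, k = 1.118; principal scales a = 1.118, b = 0.8942.
sin(ω/2) = (a − b)/(a + b) = 0.2242/2.013 = 0.1114, so ω = 2 arcsin(0.1114) ≈ 12.8°.

12.8°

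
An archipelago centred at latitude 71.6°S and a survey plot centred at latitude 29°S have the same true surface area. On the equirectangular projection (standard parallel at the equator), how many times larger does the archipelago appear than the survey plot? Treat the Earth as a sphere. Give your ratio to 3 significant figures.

For the equirectangular projection with φ₀ = 0 (plate carrée), h = 1 along meridians and k = sec φ along parallels.
Areal scale at 71.6°: h·k = 1.000 × 3.168 = 3.168.
Areal scale at 29°: h·k = 1.000 × 1.143 = 1.143.
Ratio = 3.168/1.143 ≈ 2.77.

2.77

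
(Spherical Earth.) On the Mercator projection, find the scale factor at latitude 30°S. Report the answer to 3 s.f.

The Mercator projection is conformal; its linear scale factor is the same in every direction and equals sec φ = 1/cos φ.
k = 1/cos 30° = 1/0.8660 = 1.155.

1.15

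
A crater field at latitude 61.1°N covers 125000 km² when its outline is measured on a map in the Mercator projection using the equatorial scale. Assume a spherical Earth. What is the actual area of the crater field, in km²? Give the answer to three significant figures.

29200 km²

For Mercator, h = k = sec φ (a conformal cylindrical projection has a single point scale, 1/cos φ).
Areal scale = k² = sec²φ = 1/cos²(61.1°) = 1/0.4833² = 4.282.
True area = apparent / (areal scale) = 125000 / 4.282 ≈ 29200 km².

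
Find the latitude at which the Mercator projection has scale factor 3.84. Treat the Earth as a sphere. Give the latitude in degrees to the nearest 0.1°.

Mercator scale is k = sec φ = 1/cos φ.
1/cos φ = 3.84  ⇒  cos φ = 0.2604  ⇒  φ = arccos(0.2604) ≈ 74.9°.

74.9°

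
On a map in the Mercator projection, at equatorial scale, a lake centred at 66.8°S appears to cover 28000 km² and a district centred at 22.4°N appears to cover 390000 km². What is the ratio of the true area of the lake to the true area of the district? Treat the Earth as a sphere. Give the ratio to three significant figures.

Since Mercator area scale is 1/cos²φ, the true area equals the apparent area multiplied by cos²φ.
True area of lake: 28000 × cos²(66.8°) = 28000 × 0.1552 = 4345 km².
True area of district: 390000 × cos²(22.4°) = 390000 × 0.8548 = 333400 km².
Ratio = 4345 / 333400 ≈ 0.0130.

0.0130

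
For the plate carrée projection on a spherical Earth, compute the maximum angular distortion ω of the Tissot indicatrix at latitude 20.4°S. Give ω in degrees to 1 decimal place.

In the plate carrée (x = Rλ, y = Rφ), meridians are true-scale (h = 1) and parallels are stretched by k = sec φ.
At 20.4°: h = 1.000, k = 1.067; principal scales a = 1.067, b = 1.000.
sin(ω/2) = (a − b)/(a + b) = 0.06691/2.067 = 0.03237, so ω = 2 arcsin(0.03237) ≈ 3.7°.

3.7°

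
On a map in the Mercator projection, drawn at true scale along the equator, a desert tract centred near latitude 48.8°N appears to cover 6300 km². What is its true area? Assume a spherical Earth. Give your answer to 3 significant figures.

2730 km²

Mercator is conformal, so the point scale is isotropic: h = k = sec φ = 1/cos φ.
Areal scale = k² = sec²φ = 1/cos²(48.8°) = 1/0.6587² = 2.305.
True area = apparent / (areal scale) = 6300 / 2.305 ≈ 2730 km².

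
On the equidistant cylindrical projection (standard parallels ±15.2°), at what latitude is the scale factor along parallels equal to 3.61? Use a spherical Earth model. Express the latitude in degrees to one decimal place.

74.5°

In the equirectangular projection with standard parallel φ₀ = 15.2° (x = Rλ cos φ₀, y = Rφ), meridians are true-scale (h = 1) and the parallel scale is k = cos φ₀ / cos φ.
k = cos φ₀ / cos φ = 3.61  ⇒  cos φ = cos 15.2° / 3.61 = 0.2673.
φ = arccos(0.2673) ≈ 74.5°.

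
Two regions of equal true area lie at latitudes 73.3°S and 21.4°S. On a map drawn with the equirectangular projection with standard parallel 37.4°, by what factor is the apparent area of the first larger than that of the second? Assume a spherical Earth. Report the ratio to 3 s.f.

In the equirectangular projection with standard parallel φ₀ = 37.4° (x = Rλ cos φ₀, y = Rφ), meridians are true-scale (h = 1) and the parallel scale is k = cos φ₀ / cos φ.
Areal scale at 73.3°: h·k = 1.000 × 2.765 = 2.765.
Areal scale at 21.4°: h·k = 1.000 × 0.8532 = 0.8532.
Ratio = 2.765/0.8532 ≈ 3.24.

3.24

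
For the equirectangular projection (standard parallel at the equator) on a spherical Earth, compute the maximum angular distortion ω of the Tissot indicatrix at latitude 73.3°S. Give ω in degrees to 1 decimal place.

67.2°

Plate carrée maps x = Rλ, y = Rφ. The meridian scale is h = 1 and the parallel scale is k = 1/cos φ = sec φ.
At 73.3°: h = 1.000, k = 3.480; principal scales a = 3.480, b = 1.000.
sin(ω/2) = (a − b)/(a + b) = 2.480/4.480 = 0.5536, so ω = 2 arcsin(0.5536) ≈ 67.2°.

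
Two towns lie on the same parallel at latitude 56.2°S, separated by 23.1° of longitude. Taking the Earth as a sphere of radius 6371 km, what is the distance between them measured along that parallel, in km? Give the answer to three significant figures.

Arc length along a parallel = R cos φ · Δλ (with Δλ in radians).
= 6371 × cos 56.2° × (23.1° × π/180) = 6371 × 0.5563 × 0.4032 ≈ 1430 km.

1430 km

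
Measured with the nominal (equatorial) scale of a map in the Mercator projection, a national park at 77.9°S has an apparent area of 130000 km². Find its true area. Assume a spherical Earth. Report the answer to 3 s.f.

For Mercator, h = k = sec φ (a conformal cylindrical projection has a single point scale, 1/cos φ).
Areal scale = k² = sec²φ = 1/cos²(77.9°) = 1/0.2096² = 22.76.
True area = apparent / (areal scale) = 130000 / 22.76 ≈ 5710 km².

5710 km²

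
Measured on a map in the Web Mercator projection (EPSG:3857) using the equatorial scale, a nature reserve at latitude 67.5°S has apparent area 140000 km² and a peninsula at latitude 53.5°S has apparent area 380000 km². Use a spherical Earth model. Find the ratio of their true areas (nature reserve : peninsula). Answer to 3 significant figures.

Mercator's areal exaggeration is sec²φ; hence true area = (apparent area) · cos²φ.
True area of nature reserve: 140000 × cos²(67.5°) = 140000 × 0.1464 = 20500 km².
True area of peninsula: 380000 × cos²(53.5°) = 380000 × 0.3538 = 134400 km².
Ratio = 20500 / 134400 ≈ 0.152.

0.152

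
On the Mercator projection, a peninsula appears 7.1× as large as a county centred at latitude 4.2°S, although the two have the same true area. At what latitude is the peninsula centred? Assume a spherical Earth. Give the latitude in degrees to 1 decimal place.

68.0°

On Mercator, (apparent₁)/(apparent₂) = sec²φ₁ / sec²φ₂ when true areas are equal.
cos²φ₂ / cos²φ₁ = 7.1  ⇒  cos φ₁ = cos 4.2° / √7.1 = 0.9973/2.665 = 0.3743.
φ₁ = arccos(0.3743) ≈ 68.0°.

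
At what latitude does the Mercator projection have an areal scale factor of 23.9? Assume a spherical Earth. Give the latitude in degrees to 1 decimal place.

78.2°

Mercator areal scale is sec²φ.
sec²φ = 23.9  ⇒  cos²φ = 0.04184  ⇒  cos φ = 0.2046.
φ = arccos(0.2046) ≈ 78.2°.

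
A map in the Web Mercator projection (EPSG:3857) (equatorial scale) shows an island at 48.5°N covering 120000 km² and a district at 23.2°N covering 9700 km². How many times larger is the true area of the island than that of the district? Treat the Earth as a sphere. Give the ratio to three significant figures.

6.43

On Mercator the areal scale is sec²φ, so true area = apparent × cos²φ.
True area of island: 120000 × cos²(48.5°) = 120000 × 0.4391 = 52690 km².
True area of district: 9700 × cos²(23.2°) = 9700 × 0.8448 = 8195 km².
Ratio = 52690 / 8195 ≈ 6.43.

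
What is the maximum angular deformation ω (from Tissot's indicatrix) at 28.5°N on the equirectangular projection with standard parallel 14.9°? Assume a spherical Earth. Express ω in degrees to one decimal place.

In the equirectangular projection with standard parallel φ₀ = 14.9° (x = Rλ cos φ₀, y = Rφ), meridians are true-scale (h = 1) and the parallel scale is k = cos φ₀ / cos φ.
At 28.5°: h = 1.000, k = 1.100; principal scales a = 1.100, b = 1.000.
sin(ω/2) = (a − b)/(a + b) = 0.09963/2.100 = 0.04745, so ω = 2 arcsin(0.04745) ≈ 5.4°.

5.4°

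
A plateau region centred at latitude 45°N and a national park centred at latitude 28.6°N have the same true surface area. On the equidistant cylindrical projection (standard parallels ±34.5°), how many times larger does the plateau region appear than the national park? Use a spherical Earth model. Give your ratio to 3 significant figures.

In the equirectangular projection with standard parallel φ₀ = 34.5° (x = Rλ cos φ₀, y = Rφ), meridians are true-scale (h = 1) and the parallel scale is k = cos φ₀ / cos φ.
Areal scale at 45°: h·k = 1.000 × 1.165 = 1.165.
Areal scale at 28.6°: h·k = 1.000 × 0.9387 = 0.9387.
Ratio = 1.165/0.9387 ≈ 1.24.

1.24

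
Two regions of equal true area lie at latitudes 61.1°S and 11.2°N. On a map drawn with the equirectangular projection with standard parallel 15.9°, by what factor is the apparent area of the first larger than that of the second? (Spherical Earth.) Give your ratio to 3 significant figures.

The equidistant cylindrical projection with φ₀ = 15.9° has h = 1 (meridians true) and k = cos φ₀ / cos φ along parallels.
Areal scale at 61.1°: h·k = 1.000 × 1.990 = 1.990.
Areal scale at 11.2°: h·k = 1.000 × 0.9804 = 0.9804.
Ratio = 1.990/0.9804 ≈ 2.03.

2.03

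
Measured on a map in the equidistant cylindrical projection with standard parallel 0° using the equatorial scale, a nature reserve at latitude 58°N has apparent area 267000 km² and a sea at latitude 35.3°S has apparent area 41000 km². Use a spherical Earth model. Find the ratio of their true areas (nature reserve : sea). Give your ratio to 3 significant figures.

On the plate carrée, areal scale = h·k = 1 × sec φ, so true area = apparent × cos φ.
True area of nature reserve: 267000 × cos(58°) = 267000 × 0.5299 = 141500 km².
True area of sea: 41000 × cos(35.3°) = 41000 × 0.8161 = 33460 km².
Ratio = 141500 / 33460 ≈ 4.23.

4.23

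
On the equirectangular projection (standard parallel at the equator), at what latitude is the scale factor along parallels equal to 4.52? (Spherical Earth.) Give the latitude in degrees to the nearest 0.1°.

Plate carrée: h = 1, k = sec φ along parallels.
sec φ = 4.52  ⇒  cos φ = 0.2212  ⇒  φ ≈ 77.2°.

77.2°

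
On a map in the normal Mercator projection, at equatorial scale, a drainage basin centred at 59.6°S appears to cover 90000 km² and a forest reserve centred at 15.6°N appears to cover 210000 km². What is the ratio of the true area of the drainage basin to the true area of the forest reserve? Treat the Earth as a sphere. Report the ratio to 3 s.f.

0.118

Since Mercator area scale is 1/cos²φ, the true area equals the apparent area multiplied by cos²φ.
True area of drainage basin: 90000 × cos²(59.6°) = 90000 × 0.2561 = 23050 km².
True area of forest reserve: 210000 × cos²(15.6°) = 210000 × 0.9277 = 194800 km².
Ratio = 23050 / 194800 ≈ 0.118.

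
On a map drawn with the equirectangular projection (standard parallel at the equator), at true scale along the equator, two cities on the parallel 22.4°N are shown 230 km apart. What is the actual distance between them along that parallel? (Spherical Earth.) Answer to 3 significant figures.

213 km

In the plate carrée (x = Rλ, y = Rφ), meridians are true-scale (h = 1) and parallels are stretched by k = sec φ.
Along the parallel at 22.4°, map distances are exaggerated by k = sec 22.4° = 1.082.
True distance = 230 / 1.082 = 230 × cos 22.4° ≈ 213 km.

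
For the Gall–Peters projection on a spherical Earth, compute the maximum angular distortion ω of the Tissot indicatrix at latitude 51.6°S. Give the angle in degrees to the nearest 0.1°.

14.8°

Gall–Peters is a cylindrical equal-area projection with standard parallels at ±45°. For cylindrical equal-area with standard parallel φ₀, h = cos φ / cos φ₀ and k = cos φ₀ / cos φ, so h·k = 1.
At 51.6°: h = 0.8784, k = 1.138; principal scales a = 1.138, b = 0.8784.
sin(ω/2) = (a − b)/(a + b) = 0.2600/2.017 = 0.1289, so ω = 2 arcsin(0.1289) ≈ 14.8°.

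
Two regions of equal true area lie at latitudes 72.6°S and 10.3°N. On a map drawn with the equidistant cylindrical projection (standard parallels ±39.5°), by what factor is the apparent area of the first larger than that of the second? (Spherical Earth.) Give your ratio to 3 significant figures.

3.29

The equidistant cylindrical projection with φ₀ = 39.5° has h = 1 (meridians true) and k = cos φ₀ / cos φ along parallels.
Areal scale at 72.6°: h·k = 1.000 × 2.580 = 2.580.
Areal scale at 10.3°: h·k = 1.000 × 0.7843 = 0.7843.
Ratio = 2.580/0.7843 ≈ 3.29.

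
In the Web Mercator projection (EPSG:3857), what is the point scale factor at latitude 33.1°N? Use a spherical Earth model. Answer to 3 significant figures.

Mercator is conformal, so the point scale is isotropic: h = k = sec φ = 1/cos φ.
k = 1/cos 33.1° = 1/0.8377 = 1.194.

1.19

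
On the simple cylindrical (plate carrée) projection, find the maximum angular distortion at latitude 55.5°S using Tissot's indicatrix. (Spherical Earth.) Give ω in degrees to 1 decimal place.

Plate carrée maps x = Rλ, y = Rφ. The meridian scale is h = 1 and the parallel scale is k = 1/cos φ = sec φ.
At 55.5°: h = 1.000, k = 1.766; principal scales a = 1.766, b = 1.000.
sin(ω/2) = (a − b)/(a + b) = 0.7655/2.766 = 0.2768, so ω = 2 arcsin(0.2768) ≈ 32.1°.

32.1°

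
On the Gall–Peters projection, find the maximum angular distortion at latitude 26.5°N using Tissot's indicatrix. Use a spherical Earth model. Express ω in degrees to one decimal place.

26.7°

The Gall–Peters projection is cylindrical equal-area with φ₀ = 45°. For cylindrical equal-area with standard parallel φ₀, h = cos φ / cos φ₀ and k = cos φ₀ / cos φ, so h·k = 1.
At 26.5°: h = 1.266, k = 0.7901; principal scales a = 1.266, b = 0.7901.
sin(ω/2) = (a − b)/(a + b) = 0.4755/2.056 = 0.2313, so ω = 2 arcsin(0.2313) ≈ 26.7°.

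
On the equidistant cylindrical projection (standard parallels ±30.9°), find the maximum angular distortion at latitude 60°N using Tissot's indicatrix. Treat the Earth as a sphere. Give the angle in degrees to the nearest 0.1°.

30.6°

The equidistant cylindrical projection with φ₀ = 30.9° has h = 1 (meridians true) and k = cos φ₀ / cos φ along parallels.
At 60°: h = 1.000, k = 1.716; principal scales a = 1.716, b = 1.000.
sin(ω/2) = (a − b)/(a + b) = 0.7161/2.716 = 0.2637, so ω = 2 arcsin(0.2637) ≈ 30.6°.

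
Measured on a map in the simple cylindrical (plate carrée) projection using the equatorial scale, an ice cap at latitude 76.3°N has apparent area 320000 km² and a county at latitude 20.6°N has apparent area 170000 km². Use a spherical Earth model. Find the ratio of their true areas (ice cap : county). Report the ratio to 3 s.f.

Plate carrée has h = 1 and k = sec φ, giving areal scale sec φ; true area = (apparent area) · cos φ.
True area of ice cap: 320000 × cos(76.3°) = 320000 × 0.2368 = 75790 km².
True area of county: 170000 × cos(20.6°) = 170000 × 0.9361 = 159100 km².
Ratio = 75790 / 159100 ≈ 0.476.

0.476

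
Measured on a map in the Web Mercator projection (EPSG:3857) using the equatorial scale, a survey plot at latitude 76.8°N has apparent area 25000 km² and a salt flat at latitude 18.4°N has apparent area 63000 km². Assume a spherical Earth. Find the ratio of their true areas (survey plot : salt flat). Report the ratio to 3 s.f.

0.0230

Mercator's areal exaggeration is sec²φ; hence true area = (apparent area) · cos²φ.
True area of survey plot: 25000 × cos²(76.8°) = 25000 × 0.05214 = 1304 km².
True area of salt flat: 63000 × cos²(18.4°) = 63000 × 0.9004 = 56720 km².
Ratio = 1304 / 56720 ≈ 0.0230.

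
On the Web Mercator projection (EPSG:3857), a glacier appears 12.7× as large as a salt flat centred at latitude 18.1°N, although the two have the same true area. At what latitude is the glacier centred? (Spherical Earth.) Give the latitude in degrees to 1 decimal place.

For equal true areas on Mercator, apparent areas scale as sec²φ, so the ratio is cos²φ₂ / cos²φ₁.
cos²φ₂ / cos²φ₁ = 12.7  ⇒  cos φ₁ = cos 18.1° / √12.7 = 0.9505/3.564 = 0.2667.
φ₁ = arccos(0.2667) ≈ 74.5°.

74.5°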